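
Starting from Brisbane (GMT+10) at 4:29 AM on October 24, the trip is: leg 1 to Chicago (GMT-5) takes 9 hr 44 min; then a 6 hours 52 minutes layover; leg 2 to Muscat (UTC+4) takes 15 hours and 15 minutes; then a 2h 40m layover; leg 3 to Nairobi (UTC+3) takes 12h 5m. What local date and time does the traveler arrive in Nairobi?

8:05 PM on October 25

Convert departure to UTC: 4:29 AM − 10:00 = 6:29 PM UTC on Oct 23.
Add 9 hours and 44 minutes leg 1 → 4:13 AM UTC (Oct 24).
Add 6 hours 52 minutes layover in Chicago → 11:05 AM UTC.
Add 15 hours 15 minutes leg 2 → 2:20 AM UTC (Oct 25).
Add 2 hours and 40 minutes layover in Muscat → 5:00 AM UTC.
Add 12 hours and 5 minutes leg 3 → 5:05 PM UTC.
Nairobi is UTC+3:00, so local arrival = 5:05 PM + 3:00 = 8:05 PM on Oct 25.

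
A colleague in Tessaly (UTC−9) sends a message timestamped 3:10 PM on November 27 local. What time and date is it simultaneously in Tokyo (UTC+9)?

In UTC: 3:10 PM + 9:00 = 12:10 AM on Nov 28.
Tokyo is UTC+9:00: 12:10 AM + 9:00 = 9:10 AM on Nov 28.

9:10 AM on November 28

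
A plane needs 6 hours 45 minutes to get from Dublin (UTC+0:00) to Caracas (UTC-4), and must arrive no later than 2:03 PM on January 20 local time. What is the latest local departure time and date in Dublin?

11:18 AM on January 20

Target arrival in UTC: 2:03 PM + 4:00 = 6:03 PM on Jan 20.
Subtract 6 hours 45 minutes → departure 11:18 AM UTC on Jan 20.
Dublin is UTC+0, so departure is 11:18 AM on Jan 20.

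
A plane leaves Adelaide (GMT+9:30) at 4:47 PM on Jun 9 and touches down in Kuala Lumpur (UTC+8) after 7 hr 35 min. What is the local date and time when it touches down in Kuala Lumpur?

10:52 PM on Jun 9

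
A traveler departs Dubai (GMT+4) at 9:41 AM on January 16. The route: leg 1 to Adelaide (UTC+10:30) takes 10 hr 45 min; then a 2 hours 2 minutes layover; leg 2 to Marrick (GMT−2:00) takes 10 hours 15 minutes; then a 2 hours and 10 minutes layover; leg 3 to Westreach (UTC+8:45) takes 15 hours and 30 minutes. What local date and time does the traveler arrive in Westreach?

7:08 AM on Jan 18

Convert departure to UTC: 9:41 AM − 4:00 = 5:41 AM UTC on Jan 16.
Add 10 hours 45 minutes leg 1 → 4:26 PM UTC.
Add 2 hours 2 minutes layover in Adelaide → 6:28 PM UTC.
Add 10 hours and 15 minutes leg 2 → 4:43 AM UTC (Jan 17).
Add 2 hours and 10 minutes layover in Marrick → 6:53 AM UTC.
Add 15 hours 30 minutes leg 3 → 10:23 PM UTC.
Westreach is UTC+8:45, so local arrival = 10:23 PM + 8:45 = 7:08 AM on Jan 18.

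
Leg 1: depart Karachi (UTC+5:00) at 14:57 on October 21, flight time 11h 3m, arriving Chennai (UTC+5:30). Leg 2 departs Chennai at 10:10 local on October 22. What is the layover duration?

Convert departure to UTC: 14:57 − 5:00 = 09:57 UTC on Oct 21.
Add 11 hours and 3 minutes flight time → 21:00 UTC.
Chennai is UTC+5:30, so local arrival = 21:00 + 5:30 = 02:30 on Oct 22.
Layover = 10:10 − 02:30 = 7 hours 40 minutes.

7 hours 40 minutes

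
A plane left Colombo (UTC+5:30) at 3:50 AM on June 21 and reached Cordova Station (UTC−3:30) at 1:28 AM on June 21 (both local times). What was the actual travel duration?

6 hours 38 minutes

Cordova Station is 9:00 behind Colombo.
Clock-face elapsed time (ignoring zones) is −2 hours 22 minutes.
Actual elapsed = −2 hours 22 minutes + 9:00 = 6 hours 38 minutes.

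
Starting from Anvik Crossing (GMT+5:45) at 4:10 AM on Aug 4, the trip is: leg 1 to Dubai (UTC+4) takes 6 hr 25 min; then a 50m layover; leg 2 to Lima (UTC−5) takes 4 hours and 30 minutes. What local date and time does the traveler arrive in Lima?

Convert departure to UTC: 4:10 AM − 5:45 = 10:25 PM UTC on Aug 3.
Add 6 hours and 25 minutes leg 1 → 4:50 AM UTC (Aug 4).
Add 50 minutes layover in Dubai → 5:40 AM UTC.
Add 4 hours and 30 minutes leg 2 → 10:10 AM UTC.
Lima is UTC−5:00, so local arrival = 10:10 AM − 5:00 = 5:10 AM on Aug 4.

5:10 AM on August 4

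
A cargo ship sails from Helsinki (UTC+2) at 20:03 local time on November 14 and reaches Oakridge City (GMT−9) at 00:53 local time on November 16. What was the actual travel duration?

Departure in UTC: 20:03 − 2:00 = 18:03 on Nov 14.
Arrival in UTC: 00:53 + 9:00 = 09:53 on Nov 16.
Elapsed = 09:53 − 18:03 (+2 days) = 39 hours 50 minutes.

39 hours 50 minutes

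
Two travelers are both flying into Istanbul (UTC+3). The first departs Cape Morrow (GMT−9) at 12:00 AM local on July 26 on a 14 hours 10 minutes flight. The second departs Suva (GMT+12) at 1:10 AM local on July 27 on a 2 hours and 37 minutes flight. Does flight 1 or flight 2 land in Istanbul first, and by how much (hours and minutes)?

Flight 1 in UTC: 12:00 AM + 9:00 = 9:00 AM on Jul 26.
+14 hours and 10 minutes → arrive 11:10 PM UTC on Jul 26.
Flight 2 in UTC: 1:10 AM − 12:00 = 1:10 PM on Jul 26.
+2 hours 37 minutes → arrive 3:47 PM UTC on Jul 26.
Flight 2 lands earlier by 7 hours 23 minutes.

the second, by 7 hours 23 minutes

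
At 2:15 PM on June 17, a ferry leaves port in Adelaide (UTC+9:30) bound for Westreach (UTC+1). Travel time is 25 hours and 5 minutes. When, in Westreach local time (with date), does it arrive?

Westreach is 8:30 behind Adelaide.
After 25 hours and 5 minutes it is 3:20 PM (Jun 18) in Adelaide.
Shift by the zone difference: 3:20 PM − 8:30 = 6:50 AM on Jun 18 in Westreach.

6:50 AM on June 18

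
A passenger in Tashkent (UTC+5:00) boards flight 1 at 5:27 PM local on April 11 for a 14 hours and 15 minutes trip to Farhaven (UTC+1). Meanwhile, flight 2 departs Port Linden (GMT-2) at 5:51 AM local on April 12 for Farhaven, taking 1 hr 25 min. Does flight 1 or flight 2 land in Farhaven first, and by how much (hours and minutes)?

the first, by 6 hours 34 minutes

Flight 1 in UTC: 5:27 PM − 5:00 = 12:27 PM on Apr 11.
+14 hours 15 minutes → arrive 2:42 AM UTC on Apr 12.
Flight 2 in UTC: 5:51 AM + 2:00 = 7:51 AM on Apr 12.
+1 hour and 25 minutes → arrive 9:16 AM UTC on Apr 12.
Flight 1 lands earlier by 6 hours 34 minutes.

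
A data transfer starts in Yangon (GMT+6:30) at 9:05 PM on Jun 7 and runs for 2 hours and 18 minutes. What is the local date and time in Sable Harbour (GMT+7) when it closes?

Convert start to UTC: 9:05 PM − 6:30 = 2:35 PM UTC on Jun 7.
Add 2 hours 18 minutes duration → 4:53 PM UTC.
Sable Harbour is UTC+7:00, so local end time = 4:53 PM + 7:00 = 11:53 PM on Jun 7.

11:53 PM on Jun 7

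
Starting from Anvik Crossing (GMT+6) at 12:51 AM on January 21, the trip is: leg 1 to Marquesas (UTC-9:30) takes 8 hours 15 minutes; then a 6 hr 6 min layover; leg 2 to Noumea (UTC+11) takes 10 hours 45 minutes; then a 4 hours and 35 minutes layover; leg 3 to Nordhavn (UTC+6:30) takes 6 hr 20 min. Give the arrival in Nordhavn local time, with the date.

1:22 PM on Jan 22

Convert departure to UTC: 12:51 AM − 6:00 = 6:51 PM UTC on Jan 20.
Add 8 hours and 15 minutes leg 1 → 3:06 AM UTC (Jan 21).
Add 6 hours 6 minutes layover in Marquesas → 9:12 AM UTC.
Add 10 hours and 45 minutes leg 2 → 7:57 PM UTC.
Add 4 hours 35 minutes layover in Noumea → 12:32 AM UTC (Jan 22).
Add 6 hours and 20 minutes leg 3 → 6:52 AM UTC.
Nordhavn is UTC+6:30, so local arrival = 6:52 AM + 6:30 = 1:22 PM on Jan 22.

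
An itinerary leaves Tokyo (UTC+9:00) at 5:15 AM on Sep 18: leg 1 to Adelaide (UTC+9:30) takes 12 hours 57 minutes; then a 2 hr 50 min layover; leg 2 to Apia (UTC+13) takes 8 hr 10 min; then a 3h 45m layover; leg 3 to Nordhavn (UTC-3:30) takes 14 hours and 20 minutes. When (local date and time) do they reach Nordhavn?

Convert departure to UTC: 5:15 AM − 9:00 = 8:15 PM UTC on Sep 17.
Add 12 hours and 57 minutes leg 1 → 9:12 AM UTC (Sep 18).
Add 2 hours 50 minutes layover in Adelaide → 12:02 PM UTC.
Add 8 hours 10 minutes leg 2 → 8:12 PM UTC.
Add 3 hours 45 minutes layover in Apia → 11:57 PM UTC.
Add 14 hours and 20 minutes leg 3 → 2:17 PM UTC (Sep 19).
Nordhavn is UTC−3:30, so local arrival = 2:17 PM − 3:30 = 10:47 AM on Sep 19.

10:47 AM on September 19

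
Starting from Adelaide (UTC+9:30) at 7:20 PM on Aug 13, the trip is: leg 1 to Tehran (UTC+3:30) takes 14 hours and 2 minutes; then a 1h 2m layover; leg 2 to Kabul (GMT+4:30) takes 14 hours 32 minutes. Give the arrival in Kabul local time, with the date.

7:56 PM on August 14

Convert departure to UTC: 7:20 PM − 9:30 = 9:50 AM UTC on Aug 13.
Add 14 hours 2 minutes leg 1 → 11:52 PM UTC.
Add 1 hour and 2 minutes layover in Tehran → 12:54 AM UTC (Aug 14).
Add 14 hours and 32 minutes leg 2 → 3:26 PM UTC.
Kabul is UTC+4:30, so local arrival = 3:26 PM + 4:30 = 7:56 PM on Aug 14.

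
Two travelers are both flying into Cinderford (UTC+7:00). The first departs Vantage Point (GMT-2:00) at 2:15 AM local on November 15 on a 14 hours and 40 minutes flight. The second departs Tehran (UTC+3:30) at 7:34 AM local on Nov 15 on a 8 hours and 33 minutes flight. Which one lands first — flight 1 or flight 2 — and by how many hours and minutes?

the second, by 6 hours 18 minutes

Flight 1 in UTC: 2:15 AM + 2:00 = 4:15 AM on Nov 15.
+14 hours 40 minutes → arrive 6:55 PM UTC on Nov 15.
Flight 2 in UTC: 7:34 AM − 3:30 = 4:04 AM on Nov 15.
+8 hours 33 minutes → arrive 12:37 PM UTC on Nov 15.
Flight 2 lands earlier by 6 hours 18 minutes.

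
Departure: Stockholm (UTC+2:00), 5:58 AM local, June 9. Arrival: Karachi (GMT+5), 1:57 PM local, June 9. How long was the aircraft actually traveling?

Karachi is 3:00 ahead of Stockholm.
Clock-face elapsed time (ignoring zones) is 7 hours 59 minutes.
Actual elapsed = 7 hours 59 minutes − 3:00 = 4 hours 59 minutes.

4 hours 59 minutes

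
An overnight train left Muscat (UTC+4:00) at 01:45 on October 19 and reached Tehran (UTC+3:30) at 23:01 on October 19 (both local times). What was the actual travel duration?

Departure in UTC: 01:45 − 4:00 = 21:45 on Oct 18.
Arrival in UTC: 23:01 − 3:30 = 19:31 on Oct 19.
Elapsed = 19:31 − 21:45 (+1 day) = 21 hours 46 minutes.

21 hours 46 minutes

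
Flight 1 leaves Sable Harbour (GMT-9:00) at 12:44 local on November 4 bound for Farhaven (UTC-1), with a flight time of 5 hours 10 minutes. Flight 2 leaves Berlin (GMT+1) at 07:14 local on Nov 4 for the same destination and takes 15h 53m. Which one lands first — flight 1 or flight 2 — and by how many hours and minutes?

the second, by 4 hours 47 minutes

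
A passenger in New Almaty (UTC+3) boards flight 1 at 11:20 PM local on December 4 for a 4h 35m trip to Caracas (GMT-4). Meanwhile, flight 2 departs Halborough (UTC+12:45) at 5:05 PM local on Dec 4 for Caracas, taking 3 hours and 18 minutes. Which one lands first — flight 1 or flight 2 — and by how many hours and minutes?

Flight 1 in UTC: 11:20 PM − 3:00 = 8:20 PM on Dec 4.
+4 hours 35 minutes → arrive 12:55 AM UTC on Dec 5.
Flight 2 in UTC: 5:05 PM − 12:45 = 4:20 AM on Dec 4.
+3 hours 18 minutes → arrive 7:38 AM UTC on Dec 4.
Flight 2 lands earlier by 17 hours 17 minutes.

the second, by 17 hours 17 minutes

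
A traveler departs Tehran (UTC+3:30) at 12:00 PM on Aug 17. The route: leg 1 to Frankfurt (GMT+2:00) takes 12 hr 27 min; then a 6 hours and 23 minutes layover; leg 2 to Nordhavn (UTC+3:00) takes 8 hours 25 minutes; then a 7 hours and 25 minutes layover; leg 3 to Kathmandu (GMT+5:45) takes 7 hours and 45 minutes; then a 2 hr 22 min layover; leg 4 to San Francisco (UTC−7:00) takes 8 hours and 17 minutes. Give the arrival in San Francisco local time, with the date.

6:34 AM on Aug 19

Convert departure to UTC: 12:00 PM − 3:30 = 8:30 AM UTC on Aug 17.
Add 12 hours and 27 minutes leg 1 → 8:57 PM UTC.
Add 6 hours 23 minutes layover in Frankfurt → 3:20 AM UTC (Aug 18).
Add 8 hours and 25 minutes leg 2 → 11:45 AM UTC.
Add 7 hours 25 minutes layover in Nordhavn → 7:10 PM UTC.
Add 7 hours and 45 minutes leg 3 → 2:55 AM UTC (Aug 19).
Add 2 hours 22 minutes layover in Kathmandu → 5:17 AM UTC.
Add 8 hours 17 minutes leg 4 → 1:34 PM UTC.
San Francisco is UTC−7:00, so local arrival = 1:34 PM − 7:00 = 6:34 AM on Aug 19.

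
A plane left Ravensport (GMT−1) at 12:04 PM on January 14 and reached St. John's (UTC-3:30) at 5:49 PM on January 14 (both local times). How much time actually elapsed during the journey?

Departure in UTC: 12:04 PM + 1:00 = 1:04 PM on Jan 14.
Arrival in UTC: 5:49 PM + 3:30 = 9:19 PM on Jan 14.
Elapsed = 9:19 PM − 1:04 PM = 8 hours 15 minutes.

8 hours 15 minutes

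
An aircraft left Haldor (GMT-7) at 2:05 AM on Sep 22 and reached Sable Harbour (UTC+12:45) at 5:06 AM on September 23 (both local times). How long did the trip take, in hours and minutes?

Departure in UTC: 2:05 AM + 7:00 = 9:05 AM on Sep 22.
Arrival in UTC: 5:06 AM − 12:45 = 4:21 PM on Sep 22.
Elapsed = 4:21 PM − 9:05 AM = 7 hours 16 minutes.

7 hours 16 minutes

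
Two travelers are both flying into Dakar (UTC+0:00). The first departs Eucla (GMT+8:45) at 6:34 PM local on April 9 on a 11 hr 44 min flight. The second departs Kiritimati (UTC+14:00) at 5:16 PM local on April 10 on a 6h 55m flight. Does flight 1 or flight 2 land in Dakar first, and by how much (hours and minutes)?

Flight 1 in UTC: 6:34 PM − 8:45 = 9:49 AM on Apr 9.
+11 hours 44 minutes → arrive 9:33 PM UTC on Apr 9.
Flight 2 in UTC: 5:16 PM − 14:00 = 3:16 AM on Apr 10.
+6 hours and 55 minutes → arrive 10:11 AM UTC on Apr 10.
Flight 1 lands earlier by 12 hours 38 minutes.

the first, by 12 hours 38 minutes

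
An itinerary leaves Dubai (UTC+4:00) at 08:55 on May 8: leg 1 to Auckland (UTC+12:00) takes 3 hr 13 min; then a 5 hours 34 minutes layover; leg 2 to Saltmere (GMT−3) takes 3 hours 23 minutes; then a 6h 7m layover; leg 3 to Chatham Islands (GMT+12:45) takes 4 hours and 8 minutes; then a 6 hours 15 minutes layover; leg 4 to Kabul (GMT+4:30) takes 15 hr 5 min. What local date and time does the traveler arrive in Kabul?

Convert departure to UTC: 08:55 − 4:00 = 04:55 UTC on May 8.
Add 3 hours and 13 minutes leg 1 → 08:08 UTC.
Add 5 hours and 34 minutes layover in Auckland → 13:42 UTC.
Add 3 hours and 23 minutes leg 2 → 17:05 UTC.
Add 6 hours and 7 minutes layover in Saltmere → 23:12 UTC.
Add 4 hours 8 minutes leg 3 → 03:20 UTC (May 9).
Add 6 hours and 15 minutes layover in Chatham Islands → 09:35 UTC.
Add 15 hours and 5 minutes leg 4 → 00:40 UTC (May 10).
Kabul is UTC+4:30, so local arrival = 00:40 + 4:30 = 05:10 on May 10.

05:10 on May 10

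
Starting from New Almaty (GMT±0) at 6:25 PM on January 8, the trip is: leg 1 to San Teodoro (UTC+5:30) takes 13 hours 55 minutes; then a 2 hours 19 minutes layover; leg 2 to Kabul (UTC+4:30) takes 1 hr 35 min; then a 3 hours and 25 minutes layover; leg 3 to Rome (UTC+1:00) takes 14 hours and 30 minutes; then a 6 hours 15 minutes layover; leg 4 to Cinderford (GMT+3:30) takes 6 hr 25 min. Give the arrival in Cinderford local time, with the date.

10:19 PM on Jan 10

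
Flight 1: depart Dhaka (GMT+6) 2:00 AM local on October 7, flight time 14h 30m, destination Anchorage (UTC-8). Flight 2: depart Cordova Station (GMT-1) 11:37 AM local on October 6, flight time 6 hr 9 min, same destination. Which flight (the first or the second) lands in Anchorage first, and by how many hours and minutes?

the second, by 15 hours 44 minutes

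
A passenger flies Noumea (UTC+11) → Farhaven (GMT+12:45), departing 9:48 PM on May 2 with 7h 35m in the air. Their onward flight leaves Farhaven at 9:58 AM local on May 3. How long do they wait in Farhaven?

2 hours 50 minutes

Convert departure to UTC: 9:48 PM − 11:00 = 10:48 AM UTC on May 2.
Add 7 hours and 35 minutes flight time → 6:23 PM UTC.
Farhaven is UTC+12:45, so local arrival = 6:23 PM + 12:45 = 7:08 AM on May 3.
Layover = 9:58 AM − 7:08 AM = 2 hours 50 minutes.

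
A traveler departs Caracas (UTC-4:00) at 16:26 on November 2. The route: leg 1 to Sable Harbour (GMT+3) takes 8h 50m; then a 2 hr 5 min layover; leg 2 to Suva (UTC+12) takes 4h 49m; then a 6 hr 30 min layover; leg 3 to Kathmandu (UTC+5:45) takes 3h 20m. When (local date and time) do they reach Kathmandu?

Convert departure to UTC: 16:26 + 4:00 = 20:26 UTC on Nov 2.
Add 8 hours 50 minutes leg 1 → 05:16 UTC (Nov 3).
Add 2 hours 5 minutes layover in Sable Harbour → 07:21 UTC.
Add 4 hours 49 minutes leg 2 → 12:10 UTC.
Add 6 hours and 30 minutes layover in Suva → 18:40 UTC.
Add 3 hours 20 minutes leg 3 → 22:00 UTC.
Kathmandu is UTC+5:45, so local arrival = 22:00 + 5:45 = 03:45 on Nov 4.

03:45 on Nov 4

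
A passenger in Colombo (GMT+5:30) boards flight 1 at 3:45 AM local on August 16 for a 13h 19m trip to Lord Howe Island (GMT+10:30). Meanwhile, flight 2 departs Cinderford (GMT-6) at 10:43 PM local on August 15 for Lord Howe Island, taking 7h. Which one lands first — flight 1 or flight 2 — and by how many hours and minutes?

the first, by 9 minutes

Flight 1 in UTC: 3:45 AM − 5:30 = 10:15 PM on Aug 15.
+13 hours and 19 minutes → arrive 11:34 AM UTC on Aug 16.
Flight 2 in UTC: 10:43 PM + 6:00 = 4:43 AM on Aug 16.
+7 hours → arrive 11:43 AM UTC on Aug 16.
Flight 1 lands earlier by 9 minutes.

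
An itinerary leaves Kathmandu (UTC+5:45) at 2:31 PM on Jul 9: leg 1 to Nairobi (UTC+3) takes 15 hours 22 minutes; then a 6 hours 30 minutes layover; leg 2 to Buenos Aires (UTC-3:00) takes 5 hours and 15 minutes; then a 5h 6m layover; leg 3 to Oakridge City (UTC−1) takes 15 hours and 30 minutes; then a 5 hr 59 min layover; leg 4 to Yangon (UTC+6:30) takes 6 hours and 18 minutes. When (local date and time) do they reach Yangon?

Convert departure to UTC: 2:31 PM − 5:45 = 8:46 AM UTC on Jul 9.
Add 15 hours and 22 minutes leg 1 → 12:08 AM UTC (Jul 10).
Add 6 hours and 30 minutes layover in Nairobi → 6:38 AM UTC.
Add 5 hours 15 minutes leg 2 → 11:53 AM UTC.
Add 5 hours 6 minutes layover in Buenos Aires → 4:59 PM UTC.
Add 15 hours 30 minutes leg 3 → 8:29 AM UTC (Jul 11).
Add 5 hours 59 minutes layover in Oakridge City → 2:28 PM UTC.
Add 6 hours and 18 minutes leg 4 → 8:46 PM UTC.
Yangon is UTC+6:30, so local arrival = 8:46 PM + 6:30 = 3:16 AM on Jul 12.

3:16 AM on July 12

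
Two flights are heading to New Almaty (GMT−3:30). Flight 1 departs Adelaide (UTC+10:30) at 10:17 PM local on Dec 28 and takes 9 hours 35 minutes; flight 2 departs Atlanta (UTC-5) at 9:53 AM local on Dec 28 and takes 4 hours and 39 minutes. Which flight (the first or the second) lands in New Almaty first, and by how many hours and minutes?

Flight 1 in UTC: 10:17 PM − 10:30 = 11:47 AM on Dec 28.
+9 hours and 35 minutes → arrive 9:22 PM UTC on Dec 28.
Flight 2 in UTC: 9:53 AM + 5:00 = 2:53 PM on Dec 28.
+4 hours 39 minutes → arrive 7:32 PM UTC on Dec 28.
Flight 2 lands earlier by 1 hour 50 minutes.

the second, by 1 hour 50 minutes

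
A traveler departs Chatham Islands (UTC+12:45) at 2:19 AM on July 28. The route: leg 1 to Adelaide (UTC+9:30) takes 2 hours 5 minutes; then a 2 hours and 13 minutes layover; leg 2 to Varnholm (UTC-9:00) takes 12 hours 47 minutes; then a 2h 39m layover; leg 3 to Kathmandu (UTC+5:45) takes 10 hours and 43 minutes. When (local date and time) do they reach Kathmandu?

1:46 AM on July 29

Convert departure to UTC: 2:19 AM − 12:45 = 1:34 PM UTC on Jul 27.
Add 2 hours and 5 minutes leg 1 → 3:39 PM UTC.
Add 2 hours 13 minutes layover in Adelaide → 5:52 PM UTC.
Add 12 hours 47 minutes leg 2 → 6:39 AM UTC (Jul 28).
Add 2 hours 39 minutes layover in Varnholm → 9:18 AM UTC.
Add 10 hours and 43 minutes leg 3 → 8:01 PM UTC.
Kathmandu is UTC+5:45, so local arrival = 8:01 PM + 5:45 = 1:46 AM on Jul 29.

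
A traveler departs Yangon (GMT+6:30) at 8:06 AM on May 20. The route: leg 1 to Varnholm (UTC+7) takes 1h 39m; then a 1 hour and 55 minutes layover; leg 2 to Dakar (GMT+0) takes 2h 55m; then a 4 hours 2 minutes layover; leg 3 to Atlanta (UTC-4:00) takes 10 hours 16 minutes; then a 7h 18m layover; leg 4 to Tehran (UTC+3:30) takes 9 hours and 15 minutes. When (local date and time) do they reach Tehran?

6:26 PM on May 21

Convert departure to UTC: 8:06 AM − 6:30 = 1:36 AM UTC on May 20.
Add 1 hour and 39 minutes leg 1 → 3:15 AM UTC.
Add 1 hour 55 minutes layover in Varnholm → 5:10 AM UTC.
Add 2 hours 55 minutes leg 2 → 8:05 AM UTC.
Add 4 hours 2 minutes layover in Dakar → 12:07 PM UTC.
Add 10 hours 16 minutes leg 3 → 10:23 PM UTC.
Add 7 hours and 18 minutes layover in Atlanta → 5:41 AM UTC (May 21).
Add 9 hours 15 minutes leg 4 → 2:56 PM UTC.
Tehran is UTC+3:30, so local arrival = 2:56 PM + 3:30 = 6:26 PM on May 21.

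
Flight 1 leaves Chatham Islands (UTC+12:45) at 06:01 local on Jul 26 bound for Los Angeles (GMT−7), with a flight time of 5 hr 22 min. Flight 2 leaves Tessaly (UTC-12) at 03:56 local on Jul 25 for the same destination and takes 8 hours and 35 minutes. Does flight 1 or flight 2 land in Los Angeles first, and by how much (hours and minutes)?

Flight 1 in UTC: 06:01 − 12:45 = 17:16 on Jul 25.
+5 hours and 22 minutes → arrive 22:38 UTC on Jul 25.
Flight 2 in UTC: 03:56 + 12:00 = 15:56 on Jul 25.
+8 hours 35 minutes → arrive 00:31 UTC on Jul 26.
Flight 1 lands earlier by 1 hour 53 minutes.

the first, by 1 hour 53 minutes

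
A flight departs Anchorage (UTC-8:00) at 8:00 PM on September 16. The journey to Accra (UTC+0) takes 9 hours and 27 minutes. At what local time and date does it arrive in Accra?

Convert departure to UTC: 8:00 PM + 8:00 = 4:00 AM UTC on Sep 17.
Add 9 hours 27 minutes travel time → 1:27 PM UTC.
Accra is UTC+0, so local arrival is the same: 1:27 PM on Sep 17.

1:27 PM on Sep 17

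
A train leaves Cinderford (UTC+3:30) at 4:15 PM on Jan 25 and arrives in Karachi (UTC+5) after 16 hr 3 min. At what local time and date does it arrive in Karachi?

Karachi is 1:30 ahead of Cinderford.
After 16 hours 3 minutes it is 8:18 AM (Jan 26) in Cinderford.
Shift by the zone difference: 8:18 AM + 1:30 = 9:48 AM on Jan 26 in Karachi.

9:48 AM on Jan 26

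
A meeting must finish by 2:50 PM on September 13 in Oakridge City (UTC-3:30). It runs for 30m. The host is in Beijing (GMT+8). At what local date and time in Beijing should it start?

1:50 AM on Sep 14

Target end time in UTC: 2:50 PM + 3:30 = 6:20 PM on Sep 13.
Subtract 30 minutes → start 5:50 PM UTC on Sep 13.
Beijing is UTC+8:00: 5:50 PM + 8:00 = 1:50 AM on Sep 14.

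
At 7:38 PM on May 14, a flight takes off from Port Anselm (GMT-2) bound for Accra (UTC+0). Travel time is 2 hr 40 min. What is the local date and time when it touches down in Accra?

12:18 AM on May 15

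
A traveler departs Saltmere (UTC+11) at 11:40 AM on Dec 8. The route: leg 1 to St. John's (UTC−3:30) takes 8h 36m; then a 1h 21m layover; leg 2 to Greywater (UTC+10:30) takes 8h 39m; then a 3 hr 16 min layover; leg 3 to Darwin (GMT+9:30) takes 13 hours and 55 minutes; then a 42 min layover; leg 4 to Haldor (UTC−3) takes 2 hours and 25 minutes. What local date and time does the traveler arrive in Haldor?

12:34 PM on December 9

Convert departure to UTC: 11:40 AM − 11:00 = 12:40 AM UTC on Dec 8.
Add 8 hours 36 minutes leg 1 → 9:16 AM UTC.
Add 1 hour 21 minutes layover in St. John's → 10:37 AM UTC.
Add 8 hours and 39 minutes leg 2 → 7:16 PM UTC.
Add 3 hours 16 minutes layover in Greywater → 10:32 PM UTC.
Add 13 hours 55 minutes leg 3 → 12:27 PM UTC (Dec 9).
Add 42 minutes layover in Darwin → 1:09 PM UTC.
Add 2 hours 25 minutes leg 4 → 3:34 PM UTC.
Haldor is UTC−3:00, so local arrival = 3:34 PM − 3:00 = 12:34 PM on Dec 9.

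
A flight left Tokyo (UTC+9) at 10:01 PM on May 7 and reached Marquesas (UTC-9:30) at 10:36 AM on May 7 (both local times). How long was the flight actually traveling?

7 hours 5 minutes

Departure in UTC: 10:01 PM − 9:00 = 1:01 PM on May 7.
Arrival in UTC: 10:36 AM + 9:30 = 8:06 PM on May 7.
Elapsed = 8:06 PM − 1:01 PM = 7 hours 5 minutes.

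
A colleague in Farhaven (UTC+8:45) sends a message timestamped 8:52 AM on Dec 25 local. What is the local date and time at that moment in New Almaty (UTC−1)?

In UTC: 8:52 AM − 8:45 = 12:07 AM on Dec 25.
New Almaty is UTC−1:00: 12:07 AM − 1:00 = 11:07 PM on Dec 24.

11:07 PM on December 24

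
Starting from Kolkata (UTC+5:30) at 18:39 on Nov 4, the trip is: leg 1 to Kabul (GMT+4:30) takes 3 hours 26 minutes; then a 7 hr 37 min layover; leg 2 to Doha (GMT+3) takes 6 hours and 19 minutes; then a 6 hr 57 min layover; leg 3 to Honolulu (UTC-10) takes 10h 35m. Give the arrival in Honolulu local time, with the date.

14:03 on Nov 5

Convert departure to UTC: 18:39 − 5:30 = 13:09 UTC on Nov 4.
Add 3 hours 26 minutes leg 1 → 16:35 UTC.
Add 7 hours 37 minutes layover in Kabul → 00:12 UTC (Nov 5).
Add 6 hours and 19 minutes leg 2 → 06:31 UTC.
Add 6 hours and 57 minutes layover in Doha → 13:28 UTC.
Add 10 hours 35 minutes leg 3 → 00:03 UTC (Nov 6).
Honolulu is UTC−10:00, so local arrival = 00:03 − 10:00 = 14:03 on Nov 5.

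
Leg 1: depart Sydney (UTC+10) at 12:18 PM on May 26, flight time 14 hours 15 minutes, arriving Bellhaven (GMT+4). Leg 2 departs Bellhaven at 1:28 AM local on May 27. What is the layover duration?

Convert departure to UTC: 12:18 PM − 10:00 = 2:18 AM UTC on May 26.
Add 14 hours and 15 minutes flight time → 4:33 PM UTC.
Bellhaven is UTC+4:00, so local arrival = 4:33 PM + 4:00 = 8:33 PM on May 26.
Layover = 1:28 AM − 8:33 PM (+1 day) = 4 hours 55 minutes.

4 hours 55 minutes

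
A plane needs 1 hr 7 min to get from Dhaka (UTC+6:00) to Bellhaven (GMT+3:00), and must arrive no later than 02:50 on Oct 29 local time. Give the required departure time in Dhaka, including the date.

04:43 on October 29

Target arrival in UTC: 02:50 − 3:00 = 23:50 on Oct 28.
Subtract 1 hour and 7 minutes → departure 22:43 UTC on Oct 28.
Dhaka is UTC+6:00: 22:43 + 6:00 = 04:43 on Oct 29.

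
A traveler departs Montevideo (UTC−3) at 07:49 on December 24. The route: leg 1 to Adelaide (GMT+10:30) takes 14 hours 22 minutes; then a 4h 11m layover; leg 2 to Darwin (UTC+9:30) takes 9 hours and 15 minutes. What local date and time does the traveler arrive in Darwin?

00:07 on December 26

Convert departure to UTC: 07:49 + 3:00 = 10:49 UTC on Dec 24.
Add 14 hours 22 minutes leg 1 → 01:11 UTC (Dec 25).
Add 4 hours and 11 minutes layover in Adelaide → 05:22 UTC.
Add 9 hours 15 minutes leg 2 → 14:37 UTC.
Darwin is UTC+9:30, so local arrival = 14:37 + 9:30 = 00:07 on Dec 26.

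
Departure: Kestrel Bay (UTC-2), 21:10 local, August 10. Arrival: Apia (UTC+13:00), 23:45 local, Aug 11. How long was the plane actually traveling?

11 hours 35 minutes

Apia is 15:00 ahead of Kestrel Bay.
Clock-face elapsed time (ignoring zones) is 26 hours 35 minutes.
Actual elapsed = 26 hours 35 minutes − 15:00 = 11 hours 35 minutes.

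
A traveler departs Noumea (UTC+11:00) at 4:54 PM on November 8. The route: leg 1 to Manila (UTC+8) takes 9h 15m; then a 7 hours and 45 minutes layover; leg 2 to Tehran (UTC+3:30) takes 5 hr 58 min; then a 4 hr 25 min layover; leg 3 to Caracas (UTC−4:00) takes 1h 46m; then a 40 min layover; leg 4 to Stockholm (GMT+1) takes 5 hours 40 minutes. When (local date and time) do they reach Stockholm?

Convert departure to UTC: 4:54 PM − 11:00 = 5:54 AM UTC on Nov 8.
Add 9 hours 15 minutes leg 1 → 3:09 PM UTC.
Add 7 hours and 45 minutes layover in Manila → 10:54 PM UTC.
Add 5 hours and 58 minutes leg 2 → 4:52 AM UTC (Nov 9).
Add 4 hours and 25 minutes layover in Tehran → 9:17 AM UTC.
Add 1 hour 46 minutes leg 3 → 11:03 AM UTC.
Add 40 minutes layover in Caracas → 11:43 AM UTC.
Add 5 hours 40 minutes leg 4 → 5:23 PM UTC.
Stockholm is UTC+1:00, so local arrival = 5:23 PM + 1:00 = 6:23 PM on Nov 9.

6:23 PM on November 9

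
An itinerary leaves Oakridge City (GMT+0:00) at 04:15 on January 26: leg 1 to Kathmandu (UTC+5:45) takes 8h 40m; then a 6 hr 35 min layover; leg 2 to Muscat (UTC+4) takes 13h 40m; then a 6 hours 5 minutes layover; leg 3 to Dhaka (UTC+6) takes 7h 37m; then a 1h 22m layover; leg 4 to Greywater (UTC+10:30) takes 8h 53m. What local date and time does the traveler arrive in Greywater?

19:37 on Jan 28

Oakridge City is at UTC+0, so departure is already 04:15 UTC on Jan 26.
Add 8 hours and 40 minutes leg 1 → 12:55 UTC.
Add 6 hours 35 minutes layover in Kathmandu → 19:30 UTC.
Add 13 hours and 40 minutes leg 2 → 09:10 UTC (Jan 27).
Add 6 hours 5 minutes layover in Muscat → 15:15 UTC.
Add 7 hours 37 minutes leg 3 → 22:52 UTC.
Add 1 hour 22 minutes layover in Dhaka → 00:14 UTC (Jan 28).
Add 8 hours 53 minutes leg 4 → 09:07 UTC.
Greywater is UTC+10:30, so local arrival = 09:07 + 10:30 = 19:37 on Jan 28.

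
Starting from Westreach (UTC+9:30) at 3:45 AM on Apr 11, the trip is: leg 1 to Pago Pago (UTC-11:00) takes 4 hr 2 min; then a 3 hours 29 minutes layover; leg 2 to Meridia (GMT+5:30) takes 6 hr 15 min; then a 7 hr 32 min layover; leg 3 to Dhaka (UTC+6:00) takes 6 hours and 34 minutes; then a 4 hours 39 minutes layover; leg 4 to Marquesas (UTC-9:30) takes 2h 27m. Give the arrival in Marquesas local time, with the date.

7:43 PM on April 11

Convert departure to UTC: 3:45 AM − 9:30 = 6:15 PM UTC on Apr 10.
Add 4 hours and 2 minutes leg 1 → 10:17 PM UTC.
Add 3 hours 29 minutes layover in Pago Pago → 1:46 AM UTC (Apr 11).
Add 6 hours 15 minutes leg 2 → 8:01 AM UTC.
Add 7 hours 32 minutes layover in Meridia → 3:33 PM UTC.
Add 6 hours and 34 minutes leg 3 → 10:07 PM UTC.
Add 4 hours 39 minutes layover in Dhaka → 2:46 AM UTC (Apr 12).
Add 2 hours 27 minutes leg 4 → 5:13 AM UTC.
Marquesas is UTC−9:30, so local arrival = 5:13 AM − 9:30 = 7:43 PM on Apr 11.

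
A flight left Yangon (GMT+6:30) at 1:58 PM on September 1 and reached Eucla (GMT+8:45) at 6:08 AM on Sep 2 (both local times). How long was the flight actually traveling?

Eucla is 2:15 ahead of Yangon.
Clock-face elapsed time (ignoring zones) is 16 hours 10 minutes.
Actual elapsed = 16 hours 10 minutes − 2:15 = 13 hours 55 minutes.

13 hours 55 minutes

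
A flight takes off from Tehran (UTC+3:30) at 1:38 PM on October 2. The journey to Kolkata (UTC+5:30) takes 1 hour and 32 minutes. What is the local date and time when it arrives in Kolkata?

Kolkata is 2:00 ahead of Tehran.
After 1 hour and 32 minutes it is 3:10 PM in Tehran.
Shift by the zone difference: 3:10 PM + 2:00 = 5:10 PM on Oct 2 in Kolkata.

5:10 PM on October 2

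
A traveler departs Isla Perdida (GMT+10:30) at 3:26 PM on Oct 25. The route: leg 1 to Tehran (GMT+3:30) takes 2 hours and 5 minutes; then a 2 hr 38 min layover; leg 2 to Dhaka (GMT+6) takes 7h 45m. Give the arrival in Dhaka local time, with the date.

11:24 PM on October 25

Convert departure to UTC: 3:26 PM − 10:30 = 4:56 AM UTC on Oct 25.
Add 2 hours 5 minutes leg 1 → 7:01 AM UTC.
Add 2 hours and 38 minutes layover in Tehran → 9:39 AM UTC.
Add 7 hours 45 minutes leg 2 → 5:24 PM UTC.
Dhaka is UTC+6:00, so local arrival = 5:24 PM + 6:00 = 11:24 PM on Oct 25.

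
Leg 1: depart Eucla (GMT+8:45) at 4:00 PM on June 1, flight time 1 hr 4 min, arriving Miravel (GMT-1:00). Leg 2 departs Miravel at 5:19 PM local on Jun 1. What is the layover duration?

10 hours

Convert departure to UTC: 4:00 PM − 8:45 = 7:15 AM UTC on Jun 1.
Add 1 hour and 4 minutes flight time → 8:19 AM UTC.
Miravel is UTC−1:00, so local arrival = 8:19 AM − 1:00 = 7:19 AM on Jun 1.
Layover = 5:19 PM − 7:19 AM = 10 hours.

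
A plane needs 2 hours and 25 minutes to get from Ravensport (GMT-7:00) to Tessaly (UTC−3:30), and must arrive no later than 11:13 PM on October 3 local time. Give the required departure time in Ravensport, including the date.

5:18 PM on October 3

Target arrival in UTC: 11:13 PM + 3:30 = 2:43 AM on Oct 4.
Subtract 2 hours 25 minutes → departure 12:18 AM UTC on Oct 4.
Ravensport is UTC−7:00: 12:18 AM − 7:00 = 5:18 PM on Oct 3.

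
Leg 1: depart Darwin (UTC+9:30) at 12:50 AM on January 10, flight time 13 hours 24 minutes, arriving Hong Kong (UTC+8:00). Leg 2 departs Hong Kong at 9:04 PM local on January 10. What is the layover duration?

8 hours 20 minutes

Convert departure to UTC: 12:50 AM − 9:30 = 3:20 PM UTC on Jan 9.
Add 13 hours 24 minutes flight time → 4:44 AM UTC (Jan 10).
Hong Kong is UTC+8:00, so local arrival = 4:44 AM + 8:00 = 12:44 PM on Jan 10.
Layover = 9:04 PM − 12:44 PM = 8 hours 20 minutes.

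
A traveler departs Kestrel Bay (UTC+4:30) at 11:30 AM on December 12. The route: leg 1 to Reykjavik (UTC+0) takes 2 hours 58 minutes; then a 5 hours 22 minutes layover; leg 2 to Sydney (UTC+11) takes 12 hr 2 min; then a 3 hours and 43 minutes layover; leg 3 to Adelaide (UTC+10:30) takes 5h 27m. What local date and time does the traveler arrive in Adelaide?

11:02 PM on December 13

Convert departure to UTC: 11:30 AM − 4:30 = 7:00 AM UTC on Dec 12.
Add 2 hours 58 minutes leg 1 → 9:58 AM UTC.
Add 5 hours and 22 minutes layover in Reykjavik → 3:20 PM UTC.
Add 12 hours and 2 minutes leg 2 → 3:22 AM UTC (Dec 13).
Add 3 hours and 43 minutes layover in Sydney → 7:05 AM UTC.
Add 5 hours and 27 minutes leg 3 → 12:32 PM UTC.
Adelaide is UTC+10:30, so local arrival = 12:32 PM + 10:30 = 11:02 PM on Dec 13.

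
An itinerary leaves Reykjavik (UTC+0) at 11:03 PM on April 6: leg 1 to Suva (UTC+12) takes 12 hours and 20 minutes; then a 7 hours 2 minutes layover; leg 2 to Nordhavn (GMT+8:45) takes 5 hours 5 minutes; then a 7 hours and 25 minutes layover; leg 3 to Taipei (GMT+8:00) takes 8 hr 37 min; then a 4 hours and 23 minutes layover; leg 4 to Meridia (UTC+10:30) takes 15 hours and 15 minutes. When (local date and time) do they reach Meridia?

Reykjavik is at UTC+0, so departure is already 11:03 PM UTC on Apr 6.
Add 12 hours 20 minutes leg 1 → 11:23 AM UTC (Apr 7).
Add 7 hours 2 minutes layover in Suva → 6:25 PM UTC.
Add 5 hours and 5 minutes leg 2 → 11:30 PM UTC.
Add 7 hours and 25 minutes layover in Nordhavn → 6:55 AM UTC (Apr 8).
Add 8 hours 37 minutes leg 3 → 3:32 PM UTC.
Add 4 hours 23 minutes layover in Taipei → 7:55 PM UTC.
Add 15 hours and 15 minutes leg 4 → 11:10 AM UTC (Apr 9).
Meridia is UTC+10:30, so local arrival = 11:10 AM + 10:30 = 9:40 PM on Apr 9.

9:40 PM on Apr 9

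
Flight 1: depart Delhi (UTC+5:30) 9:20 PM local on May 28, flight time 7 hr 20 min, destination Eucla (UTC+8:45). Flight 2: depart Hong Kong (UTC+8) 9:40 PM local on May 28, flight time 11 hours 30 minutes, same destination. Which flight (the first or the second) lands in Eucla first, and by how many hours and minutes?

Flight 1 in UTC: 9:20 PM − 5:30 = 3:50 PM on May 28.
+7 hours 20 minutes → arrive 11:10 PM UTC on May 28.
Flight 2 in UTC: 9:40 PM − 8:00 = 1:40 PM on May 28.
+11 hours and 30 minutes → arrive 1:10 AM UTC on May 29.
Flight 1 lands earlier by 2 hours.

the first, by 2 hours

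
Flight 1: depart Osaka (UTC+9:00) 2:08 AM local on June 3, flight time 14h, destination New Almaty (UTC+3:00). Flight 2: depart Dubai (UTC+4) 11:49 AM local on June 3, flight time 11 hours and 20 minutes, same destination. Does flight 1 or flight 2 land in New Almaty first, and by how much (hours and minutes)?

the first, by 12 hours 1 minute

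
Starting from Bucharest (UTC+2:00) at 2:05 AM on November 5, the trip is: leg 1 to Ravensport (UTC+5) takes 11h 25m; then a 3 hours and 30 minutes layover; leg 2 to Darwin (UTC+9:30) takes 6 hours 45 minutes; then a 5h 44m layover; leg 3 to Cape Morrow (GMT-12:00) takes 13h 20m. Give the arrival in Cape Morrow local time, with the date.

Convert departure to UTC: 2:05 AM − 2:00 = 12:05 AM UTC on Nov 5.
Add 11 hours 25 minutes leg 1 → 11:30 AM UTC.
Add 3 hours and 30 minutes layover in Ravensport → 3:00 PM UTC.
Add 6 hours 45 minutes leg 2 → 9:45 PM UTC.
Add 5 hours 44 minutes layover in Darwin → 3:29 AM UTC (Nov 6).
Add 13 hours 20 minutes leg 3 → 4:49 PM UTC.
Cape Morrow is UTC−12:00, so local arrival = 4:49 PM − 12:00 = 4:49 AM on Nov 6.

4:49 AM on November 6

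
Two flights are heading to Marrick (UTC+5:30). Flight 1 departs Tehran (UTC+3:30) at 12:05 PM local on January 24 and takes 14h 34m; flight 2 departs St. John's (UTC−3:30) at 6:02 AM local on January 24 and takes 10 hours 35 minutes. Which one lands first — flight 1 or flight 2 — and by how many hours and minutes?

Flight 1 in UTC: 12:05 PM − 3:30 = 8:35 AM on Jan 24.
+14 hours and 34 minutes → arrive 11:09 PM UTC on Jan 24.
Flight 2 in UTC: 6:02 AM + 3:30 = 9:32 AM on Jan 24.
+10 hours and 35 minutes → arrive 8:07 PM UTC on Jan 24.
Flight 2 lands earlier by 3 hours 2 minutes.

the second, by 3 hours 2 minutes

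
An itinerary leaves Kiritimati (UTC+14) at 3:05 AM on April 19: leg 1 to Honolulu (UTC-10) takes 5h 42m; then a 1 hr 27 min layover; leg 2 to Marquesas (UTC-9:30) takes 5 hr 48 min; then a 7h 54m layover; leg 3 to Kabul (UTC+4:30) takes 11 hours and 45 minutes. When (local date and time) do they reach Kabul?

2:11 AM on April 20

Convert departure to UTC: 3:05 AM − 14:00 = 1:05 PM UTC on Apr 18.
Add 5 hours and 42 minutes leg 1 → 6:47 PM UTC.
Add 1 hour and 27 minutes layover in Honolulu → 8:14 PM UTC.
Add 5 hours and 48 minutes leg 2 → 2:02 AM UTC (Apr 19).
Add 7 hours 54 minutes layover in Marquesas → 9:56 AM UTC.
Add 11 hours 45 minutes leg 3 → 9:41 PM UTC.
Kabul is UTC+4:30, so local arrival = 9:41 PM + 4:30 = 2:11 AM on Apr 20.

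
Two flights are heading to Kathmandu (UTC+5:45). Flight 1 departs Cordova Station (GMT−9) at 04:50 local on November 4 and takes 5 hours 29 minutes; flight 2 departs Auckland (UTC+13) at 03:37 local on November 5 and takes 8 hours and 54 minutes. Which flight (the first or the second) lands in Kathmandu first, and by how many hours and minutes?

the first, by 4 hours 12 minutes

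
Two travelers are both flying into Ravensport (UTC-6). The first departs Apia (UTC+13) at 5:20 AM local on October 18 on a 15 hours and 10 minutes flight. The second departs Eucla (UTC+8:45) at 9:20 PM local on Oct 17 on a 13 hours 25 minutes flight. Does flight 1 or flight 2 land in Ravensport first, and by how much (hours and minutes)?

Flight 1 in UTC: 5:20 AM − 13:00 = 4:20 PM on Oct 17.
+15 hours 10 minutes → arrive 7:30 AM UTC on Oct 18.
Flight 2 in UTC: 9:20 PM − 8:45 = 12:35 PM on Oct 17.
+13 hours and 25 minutes → arrive 2:00 AM UTC on Oct 18.
Flight 2 lands earlier by 5 hours 30 minutes.

the second, by 5 hours 30 minutes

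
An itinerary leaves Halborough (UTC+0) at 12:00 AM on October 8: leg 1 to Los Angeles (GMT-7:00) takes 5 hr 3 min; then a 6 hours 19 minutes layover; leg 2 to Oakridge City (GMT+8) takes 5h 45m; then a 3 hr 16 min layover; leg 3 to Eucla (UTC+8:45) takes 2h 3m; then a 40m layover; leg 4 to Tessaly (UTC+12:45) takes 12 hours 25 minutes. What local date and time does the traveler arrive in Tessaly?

Halborough is at UTC+0, so departure is already 12:00 AM UTC on Oct 8.
Add 5 hours and 3 minutes leg 1 → 5:03 AM UTC.
Add 6 hours 19 minutes layover in Los Angeles → 11:22 AM UTC.
Add 5 hours 45 minutes leg 2 → 5:07 PM UTC.
Add 3 hours and 16 minutes layover in Oakridge City → 8:23 PM UTC.
Add 2 hours 3 minutes leg 3 → 10:26 PM UTC.
Add 40 minutes layover in Eucla → 11:06 PM UTC.
Add 12 hours and 25 minutes leg 4 → 11:31 AM UTC (Oct 9).
Tessaly is UTC+12:45, so local arrival = 11:31 AM + 12:45 = 12:16 AM on Oct 10.

12:16 AM on Oct 10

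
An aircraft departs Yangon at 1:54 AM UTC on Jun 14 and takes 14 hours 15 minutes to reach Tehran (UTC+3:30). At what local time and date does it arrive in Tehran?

7:39 PM on June 14

Departure is given in UTC: 1:54 AM on Jun 14.
Add 14 hours 15 minutes → 4:09 PM UTC.
Tehran is UTC+3:30: 4:09 PM + 3:30 = 7:39 PM on Jun 14.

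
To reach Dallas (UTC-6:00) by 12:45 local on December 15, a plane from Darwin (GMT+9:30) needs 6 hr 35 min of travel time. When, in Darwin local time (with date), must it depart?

Target arrival in UTC: 12:45 + 6:00 = 18:45 on Dec 15.
Subtract 6 hours 35 minutes → departure 12:10 UTC on Dec 15.
Darwin is UTC+9:30: 12:10 + 9:30 = 21:40 on Dec 15.

21:40 on December 15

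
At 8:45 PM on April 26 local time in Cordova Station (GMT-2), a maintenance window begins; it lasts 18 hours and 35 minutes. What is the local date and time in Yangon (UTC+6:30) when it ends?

Convert start to UTC: 8:45 PM + 2:00 = 10:45 PM UTC on Apr 26.
Add 18 hours 35 minutes duration → 5:20 PM UTC (Apr 27).
Yangon is UTC+6:30, so local end time = 5:20 PM + 6:30 = 11:50 PM on Apr 27.

11:50 PM on April 27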